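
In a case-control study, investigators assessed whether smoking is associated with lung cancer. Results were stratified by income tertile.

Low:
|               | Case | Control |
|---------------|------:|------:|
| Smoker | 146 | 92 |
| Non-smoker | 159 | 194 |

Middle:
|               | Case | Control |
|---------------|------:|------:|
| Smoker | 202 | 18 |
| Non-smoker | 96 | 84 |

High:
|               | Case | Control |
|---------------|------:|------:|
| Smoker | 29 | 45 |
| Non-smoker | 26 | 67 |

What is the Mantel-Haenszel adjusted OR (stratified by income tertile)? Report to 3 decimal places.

OR_MH = Σ(aᵢdᵢ/nᵢ) / Σ(bᵢcᵢ/nᵢ), where nᵢ is the stratum total.
Stratum 1 (Low): n = 591; a·d/n = 146·194/591 = 47.9255; b·c/n = 92·159/591 = 24.7513
Stratum 2 (Middle): n = 400; a·d/n = 202·84/400 = 42.4200; b·c/n = 18·96/400 = 4.3200
Stratum 3 (High): n = 167; a·d/n = 29·67/167 = 11.6347; b·c/n = 45·26/167 = 7.0060
OR_MH = (47.9255 + 42.4200 + 11.6347) / (24.7513 + 4.3200 + 7.0060) = 101.9803 / 36.0773 = 2.82672

2.827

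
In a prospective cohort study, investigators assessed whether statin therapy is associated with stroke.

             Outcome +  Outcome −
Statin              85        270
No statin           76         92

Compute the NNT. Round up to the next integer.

Risk in treated group = 85/355 = 0.23944; risk in control = 76/168 = 0.45238.
Absolute risk reduction = 0.45238 − 0.23944 = 0.21294
NNT = 1 / ARR = 1 / 0.21294 = 4.696 → round up → 5

5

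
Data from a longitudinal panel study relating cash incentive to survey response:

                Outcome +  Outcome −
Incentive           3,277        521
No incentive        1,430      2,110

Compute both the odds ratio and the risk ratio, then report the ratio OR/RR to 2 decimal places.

4.35

Cells: a = 3277, b = 521, c = 1430, d = 2110.
OR = (3277·2110)/(521·1430) = 6914470/745030 = 9.28079
Risk in exposed = 3277/3798 = 0.86282; risk in unexposed = 1430/3540 = 0.40395; RR = 2.13594
OR/RR = 9.28079 / 2.13594 = 4.34507
The outcome is not rare, so the OR lies further from 1 than the RR.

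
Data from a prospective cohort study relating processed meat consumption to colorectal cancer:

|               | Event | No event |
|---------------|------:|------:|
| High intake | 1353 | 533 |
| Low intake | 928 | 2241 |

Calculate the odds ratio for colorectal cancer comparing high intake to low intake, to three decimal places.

Cells: a = 1353, b = 533, c = 928, d = 2241.
OR = (a·d)/(b·c) = (1353 × 2241) / (533 × 928) = 3032073 / 494624 = 6.13006
The odds of colorectal cancer are about 6.13 times as high in the high intake group.

6.130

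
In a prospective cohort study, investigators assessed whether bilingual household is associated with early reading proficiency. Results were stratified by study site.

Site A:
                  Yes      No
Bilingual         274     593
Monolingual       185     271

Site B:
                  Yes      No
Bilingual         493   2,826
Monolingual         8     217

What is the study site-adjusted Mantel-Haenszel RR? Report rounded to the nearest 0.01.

0.98

RR_MH = Σ(aᵢ·n₀ᵢ/nᵢ) / Σ(cᵢ·n₁ᵢ/nᵢ), with n₁ᵢ = aᵢ+bᵢ (exposed), n₀ᵢ = cᵢ+dᵢ (unexposed), nᵢ = n₁ᵢ+n₀ᵢ.
Stratum 1 (Site A): n₁ = 867, n₀ = 456, n = 1323; a·n₀/n = 274·456/1323 = 94.4399; c·n₁/n = 185·867/1323 = 121.2358
Stratum 2 (Site B): n₁ = 3319, n₀ = 225, n = 3544; a·n₀/n = 493·225/3544 = 31.2994; c·n₁/n = 8·3319/3544 = 7.4921
RR_MH = (94.4399 + 31.2994) / (121.2358 + 7.4921) = 125.7393 / 128.7279 = 0.97678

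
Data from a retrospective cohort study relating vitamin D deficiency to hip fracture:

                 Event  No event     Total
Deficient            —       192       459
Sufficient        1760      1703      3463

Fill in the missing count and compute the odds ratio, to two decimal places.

1.35

The missing cell is in the exposed row: 459 − 192 = 267.
So a = 267, b = 192, c = 1760, d = 1703.
OR = (a·d)/(b·c) = (267 × 1703) / (192 × 1760) = 454701 / 337920 = 1.34559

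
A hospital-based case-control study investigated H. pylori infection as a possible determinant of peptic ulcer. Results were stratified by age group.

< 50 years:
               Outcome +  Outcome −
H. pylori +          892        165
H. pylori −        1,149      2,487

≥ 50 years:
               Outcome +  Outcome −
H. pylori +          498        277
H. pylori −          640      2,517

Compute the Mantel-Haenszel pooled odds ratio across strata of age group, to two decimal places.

OR_MH = Σ(aᵢdᵢ/nᵢ) / Σ(bᵢcᵢ/nᵢ), where nᵢ is the stratum total.
Stratum 1 (< 50 years): n = 4693; a·d/n = 892·2487/4693 = 472.7049; b·c/n = 165·1149/4693 = 40.3974
Stratum 2 (≥ 50 years): n = 3932; a·d/n = 498·2517/3932 = 318.7859; b·c/n = 277·640/3932 = 45.0865
OR_MH = (472.7049 + 318.7859) / (40.3974 + 45.0865) = 791.4907 / 85.4839 = 9.25895

9.26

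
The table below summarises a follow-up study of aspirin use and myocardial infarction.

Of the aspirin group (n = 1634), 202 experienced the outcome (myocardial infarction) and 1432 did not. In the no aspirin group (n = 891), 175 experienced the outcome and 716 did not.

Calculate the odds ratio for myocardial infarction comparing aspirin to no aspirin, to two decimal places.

0.58

From the description: a = 202, b = 1432, c = 175, d = 716.
OR = (a·d)/(b·c) = (202 × 716) / (1432 × 175) = 144632 / 250600 = 0.57714
Exposure is associated with lower odds of myocardial infarction (OR = 0.58 < 1).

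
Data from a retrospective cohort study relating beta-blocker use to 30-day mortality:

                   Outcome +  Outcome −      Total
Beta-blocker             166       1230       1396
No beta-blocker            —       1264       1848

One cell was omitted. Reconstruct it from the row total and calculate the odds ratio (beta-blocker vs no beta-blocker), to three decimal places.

The missing cell is in the unexposed row: 1848 − 1264 = 584.
So a = 166, b = 1230, c = 584, d = 1264.
OR = (a·d)/(b·c) = (166 × 1264) / (1230 × 584) = 209824 / 718320 = 0.29210

0.292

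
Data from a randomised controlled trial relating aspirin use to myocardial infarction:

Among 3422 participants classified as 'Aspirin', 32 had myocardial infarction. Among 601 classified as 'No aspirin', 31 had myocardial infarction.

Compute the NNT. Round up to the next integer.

Risk in treated group = 32/3422 = 0.00935; risk in control = 31/601 = 0.05158.
Absolute risk reduction = 0.05158 − 0.00935 = 0.04223
NNT = 1 / ARR = 1 / 0.04223 = 23.680 → round up → 24

24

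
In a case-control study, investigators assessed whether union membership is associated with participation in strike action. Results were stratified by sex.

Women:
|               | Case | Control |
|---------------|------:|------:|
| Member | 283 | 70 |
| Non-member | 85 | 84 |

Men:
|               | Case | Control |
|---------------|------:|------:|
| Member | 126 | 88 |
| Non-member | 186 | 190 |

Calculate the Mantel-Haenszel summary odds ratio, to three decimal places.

2.200

OR_MH = Σ(aᵢdᵢ/nᵢ) / Σ(bᵢcᵢ/nᵢ), where nᵢ is the stratum total.
Stratum 1 (Women): n = 522; a·d/n = 283·84/522 = 45.5402; b·c/n = 70·85/522 = 11.3985
Stratum 2 (Men): n = 590; a·d/n = 126·190/590 = 40.5763; b·c/n = 88·186/590 = 27.7424
OR_MH = (45.5402 + 40.5763) / (11.3985 + 27.7424) = 86.1165 / 39.1408 = 2.20017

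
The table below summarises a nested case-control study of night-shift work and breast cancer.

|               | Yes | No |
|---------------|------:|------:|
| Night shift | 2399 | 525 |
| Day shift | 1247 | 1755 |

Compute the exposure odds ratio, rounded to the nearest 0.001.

6.431

Cells: a = 2399, b = 525, c = 1247, d = 1755.
OR = (a·d)/(b·c) = (2399 × 1755) / (525 × 1247) = 4210245 / 654675 = 6.43105
The odds of breast cancer are about 6.43 times as high in the night shift group.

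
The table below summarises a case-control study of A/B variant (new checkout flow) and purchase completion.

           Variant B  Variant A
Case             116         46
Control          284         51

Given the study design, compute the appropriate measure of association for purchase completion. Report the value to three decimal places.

0.453

Reading the table with exposure as columns: a = 116 (Variant B, case), b = 284 (Variant B, non-case), c = 46 (Variant A, case), d = 51.
This is a case-control study: participants were sampled on outcome status, so risks in the source population cannot be estimated directly — relative risk is not valid here. The odds ratio is the appropriate measure.
OR = (a·d)/(b·c) = (116 × 51) / (284 × 46) = 5916 / 13064 = 0.45285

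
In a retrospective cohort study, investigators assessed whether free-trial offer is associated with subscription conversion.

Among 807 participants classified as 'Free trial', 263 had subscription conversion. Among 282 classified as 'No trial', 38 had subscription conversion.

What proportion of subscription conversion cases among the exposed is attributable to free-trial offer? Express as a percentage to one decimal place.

58.7

From the description: a = 263, b = 544, c = 38, d = 244.
Risk in exposed = 263/807 = 0.32590; risk in unexposed = 38/282 = 0.13475.
RR = 0.32590/0.13475 = 2.41851
AR% = (RR − 1)/RR × 100 = (2.41851 − 1)/2.41851 × 100 = 58.6522%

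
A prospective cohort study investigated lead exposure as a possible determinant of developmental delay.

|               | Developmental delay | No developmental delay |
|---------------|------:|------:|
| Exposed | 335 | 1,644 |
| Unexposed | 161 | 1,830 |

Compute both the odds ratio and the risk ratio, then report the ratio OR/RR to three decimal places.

Cells: a = 335, b = 1644, c = 161, d = 1830.
OR = (335·1830)/(1644·161) = 613050/264684 = 2.31616
Risk in exposed = 335/1979 = 0.16928; risk in unexposed = 161/1991 = 0.08086; RR = 2.09336
OR/RR = 2.31616 / 2.09336 = 1.10643
The outcome is not rare, so the OR lies further from 1 than the RR.

1.106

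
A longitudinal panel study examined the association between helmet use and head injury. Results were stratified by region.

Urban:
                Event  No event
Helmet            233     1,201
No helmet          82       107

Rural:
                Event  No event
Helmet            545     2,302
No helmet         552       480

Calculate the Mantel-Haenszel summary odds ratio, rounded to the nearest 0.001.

OR_MH = Σ(aᵢdᵢ/nᵢ) / Σ(bᵢcᵢ/nᵢ), where nᵢ is the stratum total.
Stratum 1 (Urban): n = 1623; a·d/n = 233·107/1623 = 15.3611; b·c/n = 1201·82/1623 = 60.6790
Stratum 2 (Rural): n = 3879; a·d/n = 545·480/3879 = 67.4401; b·c/n = 2302·552/3879 = 327.5855
OR_MH = (15.3611 + 67.4401) / (60.6790 + 327.5855) = 82.8011 / 388.2644 = 0.21326

0.213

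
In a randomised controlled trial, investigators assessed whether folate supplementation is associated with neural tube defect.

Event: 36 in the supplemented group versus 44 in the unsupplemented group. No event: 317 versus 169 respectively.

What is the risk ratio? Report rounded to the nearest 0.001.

0.494

From the description: a = 36, b = 317, c = 44, d = 169.
Risk in exposed = 36/353 = 0.10198; risk in unexposed = 44/213 = 0.20657.
RR = 0.10198 / 0.20657 = 0.49369
The risk is 51% lower among the exposed than among the unexposed.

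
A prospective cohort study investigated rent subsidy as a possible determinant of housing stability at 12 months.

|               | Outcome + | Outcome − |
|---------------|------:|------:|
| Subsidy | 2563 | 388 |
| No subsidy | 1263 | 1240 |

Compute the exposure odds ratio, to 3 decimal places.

Cells: a = 2563, b = 388, c = 1263, d = 1240.
OR = (a·d)/(b·c) = (2563 × 1240) / (388 × 1263) = 3178120 / 490044 = 6.48538
The odds of housing stability at 12 months are about 6.49 times as high in the subsidy group.

6.485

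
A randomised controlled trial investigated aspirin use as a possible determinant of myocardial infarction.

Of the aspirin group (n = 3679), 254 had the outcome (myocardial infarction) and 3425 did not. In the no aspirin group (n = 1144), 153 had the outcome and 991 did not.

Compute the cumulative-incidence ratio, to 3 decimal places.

0.516

From the description: a = 254, b = 3425, c = 153, d = 991.
Risk in exposed = 254/3679 = 0.06904; risk in unexposed = 153/1144 = 0.13374.
RR = 0.06904 / 0.13374 = 0.51622
The risk is 48% lower among the exposed than among the unexposed.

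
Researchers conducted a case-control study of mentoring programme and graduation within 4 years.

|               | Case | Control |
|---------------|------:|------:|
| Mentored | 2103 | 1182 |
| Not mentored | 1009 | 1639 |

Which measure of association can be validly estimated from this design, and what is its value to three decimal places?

2.890

Cells: a = 2103, b = 1182, c = 1009, d = 1639.
This is a case-control study: participants were sampled on outcome status, so risks in the source population cannot be estimated directly — relative risk is not valid here. The odds ratio is the appropriate measure.
OR = (a·d)/(b·c) = (2103 × 1639) / (1182 × 1009) = 3446817 / 1192638 = 2.89008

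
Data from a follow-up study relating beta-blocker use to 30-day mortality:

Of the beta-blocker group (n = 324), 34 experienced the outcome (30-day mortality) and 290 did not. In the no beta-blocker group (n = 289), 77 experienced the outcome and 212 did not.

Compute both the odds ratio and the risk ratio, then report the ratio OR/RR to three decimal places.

0.820

From the description: a = 34, b = 290, c = 77, d = 212.
OR = (34·212)/(290·77) = 7208/22330 = 0.32279
Risk in exposed = 34/324 = 0.10494; risk in unexposed = 77/289 = 0.26644; RR = 0.39386
OR/RR = 0.32279 / 0.39386 = 0.81957
The outcome is not rare, so the OR lies further from 1 than the RR.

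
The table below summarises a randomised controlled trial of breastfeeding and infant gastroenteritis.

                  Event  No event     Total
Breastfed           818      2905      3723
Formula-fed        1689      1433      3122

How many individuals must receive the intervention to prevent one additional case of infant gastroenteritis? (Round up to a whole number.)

Risk in treated group = 818/3723 = 0.21972; risk in control = 1689/3122 = 0.54100.
Absolute risk reduction = 0.54100 − 0.21972 = 0.32128
NNT = 1 / ARR = 1 / 0.32128 = 3.113 → round up → 4

4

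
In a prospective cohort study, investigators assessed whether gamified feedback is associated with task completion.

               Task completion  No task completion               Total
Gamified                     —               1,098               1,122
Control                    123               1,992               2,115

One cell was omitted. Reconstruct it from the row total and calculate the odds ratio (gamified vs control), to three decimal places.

0.354

The missing cell is in the exposed row: 1122 − 1098 = 24.
So a = 24, b = 1098, c = 123, d = 1992.
OR = (a·d)/(b·c) = (24 × 1992) / (1098 × 123) = 47808 / 135054 = 0.35399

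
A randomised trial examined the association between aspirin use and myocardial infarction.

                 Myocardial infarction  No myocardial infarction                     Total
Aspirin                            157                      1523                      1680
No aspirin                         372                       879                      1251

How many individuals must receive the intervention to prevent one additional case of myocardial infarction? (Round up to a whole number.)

5

Risk in treated group = 157/1680 = 0.09345; risk in control = 372/1251 = 0.29736.
Absolute risk reduction = 0.29736 − 0.09345 = 0.20391
NNT = 1 / ARR = 1 / 0.20391 = 4.904 → round up → 5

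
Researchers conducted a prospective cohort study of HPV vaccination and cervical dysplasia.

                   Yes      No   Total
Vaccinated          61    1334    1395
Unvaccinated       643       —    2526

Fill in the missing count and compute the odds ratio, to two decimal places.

0.13

The missing cell is in the unexposed row: 2526 − 643 = 1883.
So a = 61, b = 1334, c = 643, d = 1883.
OR = (a·d)/(b·c) = (61 × 1883) / (1334 × 643) = 114863 / 857762 = 0.13391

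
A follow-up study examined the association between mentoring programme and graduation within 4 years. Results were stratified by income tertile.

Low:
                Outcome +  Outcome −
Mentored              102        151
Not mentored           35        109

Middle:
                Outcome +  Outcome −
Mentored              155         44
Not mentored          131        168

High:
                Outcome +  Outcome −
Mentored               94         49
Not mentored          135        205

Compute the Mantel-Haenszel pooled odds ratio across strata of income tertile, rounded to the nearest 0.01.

OR_MH = Σ(aᵢdᵢ/nᵢ) / Σ(bᵢcᵢ/nᵢ), where nᵢ is the stratum total.
Stratum 1 (Low): n = 397; a·d/n = 102·109/397 = 28.0050; b·c/n = 151·35/397 = 13.3123
Stratum 2 (Middle): n = 498; a·d/n = 155·168/498 = 52.2892; b·c/n = 44·131/498 = 11.5743
Stratum 3 (High): n = 483; a·d/n = 94·205/483 = 39.8965; b·c/n = 49·135/483 = 13.6957
OR_MH = (28.0050 + 52.2892 + 39.8965) / (13.3123 + 11.5743 + 13.6957) = 120.1907 / 38.5823 = 3.11518

3.12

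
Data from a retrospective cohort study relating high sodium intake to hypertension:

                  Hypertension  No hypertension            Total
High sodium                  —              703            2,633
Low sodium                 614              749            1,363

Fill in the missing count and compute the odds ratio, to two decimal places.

3.35

The missing cell is in the exposed row: 2633 − 703 = 1930.
So a = 1930, b = 703, c = 614, d = 749.
OR = (a·d)/(b·c) = (1930 × 749) / (703 × 614) = 1445570 / 431642 = 3.34900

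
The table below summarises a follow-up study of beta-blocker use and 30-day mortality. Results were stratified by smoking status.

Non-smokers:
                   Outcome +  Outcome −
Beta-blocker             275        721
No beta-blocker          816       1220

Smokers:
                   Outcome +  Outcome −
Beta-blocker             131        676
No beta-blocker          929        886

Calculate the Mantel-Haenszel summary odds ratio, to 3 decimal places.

OR_MH = Σ(aᵢdᵢ/nᵢ) / Σ(bᵢcᵢ/nᵢ), where nᵢ is the stratum total.
Stratum 1 (Non-smokers): n = 3032; a·d/n = 275·1220/3032 = 110.6530; b·c/n = 721·816/3032 = 194.0422
Stratum 2 (Smokers): n = 2622; a·d/n = 131·886/2622 = 44.2662; b·c/n = 676·929/2622 = 239.5133
OR_MH = (110.6530 + 44.2662) / (194.0422 + 239.5133) = 154.9192 / 433.5556 = 0.35732

0.357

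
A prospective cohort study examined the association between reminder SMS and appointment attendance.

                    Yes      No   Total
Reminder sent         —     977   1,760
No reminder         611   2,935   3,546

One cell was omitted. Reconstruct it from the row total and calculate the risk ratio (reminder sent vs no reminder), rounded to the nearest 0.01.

2.58

The missing cell is in the exposed row: 1760 − 977 = 783.
So a = 783, b = 977, c = 611, d = 2935.
RR = [a/(a+b)] / [c/(c+d)] = (783/1760) / (611/3546) = 0.44489/0.17231 = 2.58194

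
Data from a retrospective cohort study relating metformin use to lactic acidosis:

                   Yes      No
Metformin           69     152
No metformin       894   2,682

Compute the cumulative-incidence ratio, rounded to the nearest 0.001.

Cells: a = 69, b = 152, c = 894, d = 2682.
Risk in exposed = 69/221 = 0.31222; risk in unexposed = 894/3576 = 0.25000.
RR = 0.31222 / 0.25000 = 1.24887
The risk among the exposed is 1.25 times that among the unexposed.

1.249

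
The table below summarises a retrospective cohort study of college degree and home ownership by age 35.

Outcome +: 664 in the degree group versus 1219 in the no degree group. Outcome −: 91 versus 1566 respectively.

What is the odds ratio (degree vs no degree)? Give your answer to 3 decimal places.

9.374

From the description: a = 664, b = 91, c = 1219, d = 1566.
OR = (a·d)/(b·c) = (664 × 1566) / (91 × 1219) = 1039824 / 110929 = 9.37378
The odds of home ownership by age 35 are about 9.37 times as high in the degree group.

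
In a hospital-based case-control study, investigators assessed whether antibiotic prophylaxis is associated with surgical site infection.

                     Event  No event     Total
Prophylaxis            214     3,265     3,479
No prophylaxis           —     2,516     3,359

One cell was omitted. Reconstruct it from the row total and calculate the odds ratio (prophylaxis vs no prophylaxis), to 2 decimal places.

0.20

The missing cell is in the unexposed row: 3359 − 2516 = 843.
So a = 214, b = 3265, c = 843, d = 2516.
OR = (a·d)/(b·c) = (214 × 2516) / (3265 × 843) = 538424 / 2752395 = 0.19562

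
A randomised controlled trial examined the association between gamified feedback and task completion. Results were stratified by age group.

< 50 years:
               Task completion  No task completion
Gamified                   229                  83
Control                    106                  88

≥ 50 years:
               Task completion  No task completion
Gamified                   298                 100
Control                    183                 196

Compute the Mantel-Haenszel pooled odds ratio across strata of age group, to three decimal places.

OR_MH = Σ(aᵢdᵢ/nᵢ) / Σ(bᵢcᵢ/nᵢ), where nᵢ is the stratum total.
Stratum 1 (< 50 years): n = 506; a·d/n = 229·88/506 = 39.8261; b·c/n = 83·106/506 = 17.3874
Stratum 2 (≥ 50 years): n = 777; a·d/n = 298·196/777 = 75.1712; b·c/n = 100·183/777 = 23.5521
OR_MH = (39.8261 + 75.1712) / (17.3874 + 23.5521) = 114.9973 / 40.9395 = 2.80896

2.809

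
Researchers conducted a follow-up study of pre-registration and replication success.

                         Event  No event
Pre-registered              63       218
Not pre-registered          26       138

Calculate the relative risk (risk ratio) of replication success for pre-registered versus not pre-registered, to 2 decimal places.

Cells: a = 63, b = 218, c = 26, d = 138.
Risk in exposed = 63/281 = 0.22420; risk in unexposed = 26/164 = 0.15854.
RR = 0.22420 / 0.15854 = 1.41418
The risk among the exposed is 1.41 times that among the unexposed.

1.41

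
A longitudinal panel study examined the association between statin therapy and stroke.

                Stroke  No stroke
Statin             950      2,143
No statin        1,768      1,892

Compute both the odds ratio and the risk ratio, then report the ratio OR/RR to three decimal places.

0.746

Cells: a = 950, b = 2143, c = 1768, d = 1892.
OR = (950·1892)/(2143·1768) = 1797400/3788824 = 0.47440
Risk in exposed = 950/3093 = 0.30715; risk in unexposed = 1768/3660 = 0.48306; RR = 0.63583
OR/RR = 0.47440 / 0.63583 = 0.74610
The outcome is not rare, so the OR lies further from 1 than the RR.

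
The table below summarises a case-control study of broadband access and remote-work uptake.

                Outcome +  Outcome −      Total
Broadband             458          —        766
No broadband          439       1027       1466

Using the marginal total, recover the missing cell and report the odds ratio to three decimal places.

The missing cell is in the exposed row: 766 − 458 = 308.
So a = 458, b = 308, c = 439, d = 1027.
OR = (a·d)/(b·c) = (458 × 1027) / (308 × 439) = 470366 / 135212 = 3.47873

3.479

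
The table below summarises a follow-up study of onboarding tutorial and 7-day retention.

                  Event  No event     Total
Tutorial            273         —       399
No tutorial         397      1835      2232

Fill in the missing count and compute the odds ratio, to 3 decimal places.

10.015

The missing cell is in the exposed row: 399 − 273 = 126.
So a = 273, b = 126, c = 397, d = 1835.
OR = (a·d)/(b·c) = (273 × 1835) / (126 × 397) = 500955 / 50022 = 10.01469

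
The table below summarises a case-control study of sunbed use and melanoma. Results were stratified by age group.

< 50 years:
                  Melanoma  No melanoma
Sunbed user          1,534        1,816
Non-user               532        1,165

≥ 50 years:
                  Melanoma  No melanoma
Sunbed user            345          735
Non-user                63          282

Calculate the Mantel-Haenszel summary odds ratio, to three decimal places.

1.886

OR_MH = Σ(aᵢdᵢ/nᵢ) / Σ(bᵢcᵢ/nᵢ), where nᵢ is the stratum total.
Stratum 1 (< 50 years): n = 5047; a·d/n = 1534·1165/5047 = 354.0935; b·c/n = 1816·532/5047 = 191.4230
Stratum 2 (≥ 50 years): n = 1425; a·d/n = 345·282/1425 = 68.2737; b·c/n = 735·63/1425 = 32.4947
OR_MH = (354.0935 + 68.2737) / (191.4230 + 32.4947) = 422.3672 / 223.9178 = 1.88626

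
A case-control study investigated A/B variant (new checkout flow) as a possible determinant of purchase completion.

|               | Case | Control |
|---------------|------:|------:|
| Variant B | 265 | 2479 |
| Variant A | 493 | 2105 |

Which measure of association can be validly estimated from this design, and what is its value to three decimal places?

Cells: a = 265, b = 2479, c = 493, d = 2105.
This is a case-control study: participants were sampled on outcome status, so risks in the source population cannot be estimated directly — relative risk is not valid here. The odds ratio is the appropriate measure.
OR = (a·d)/(b·c) = (265 × 2105) / (2479 × 493) = 557825 / 1222147 = 0.45643

0.456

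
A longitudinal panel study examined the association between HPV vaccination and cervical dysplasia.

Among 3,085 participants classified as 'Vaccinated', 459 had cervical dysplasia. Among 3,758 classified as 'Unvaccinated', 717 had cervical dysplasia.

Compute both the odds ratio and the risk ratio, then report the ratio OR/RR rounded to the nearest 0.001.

From the description: a = 459, b = 2626, c = 717, d = 3041.
OR = (459·3041)/(2626·717) = 1395819/1882842 = 0.74134
Risk in exposed = 459/3085 = 0.14878; risk in unexposed = 717/3758 = 0.19079; RR = 0.77982
OR/RR = 0.74134 / 0.77982 = 0.95065
The outcome is not rare, so the OR lies further from 1 than the RR.

0.951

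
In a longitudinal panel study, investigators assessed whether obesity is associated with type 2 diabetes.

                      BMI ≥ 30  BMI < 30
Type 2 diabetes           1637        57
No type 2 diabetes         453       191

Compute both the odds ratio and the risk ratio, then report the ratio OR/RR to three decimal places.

Reading the table with exposure as columns: a = 1637 (BMI ≥ 30, case), b = 453 (BMI ≥ 30, non-case), c = 57 (BMI < 30, case), d = 191.
OR = (1637·191)/(453·57) = 312667/25821 = 12.10902
Risk in exposed = 1637/2090 = 0.78325; risk in unexposed = 57/248 = 0.22984; RR = 3.40784
OR/RR = 12.10902 / 3.40784 = 3.55328
The outcome is not rare, so the OR lies further from 1 than the RR.

3.553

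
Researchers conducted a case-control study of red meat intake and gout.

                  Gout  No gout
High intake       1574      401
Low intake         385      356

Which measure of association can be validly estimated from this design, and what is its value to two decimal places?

3.63

Cells: a = 1574, b = 401, c = 385, d = 356.
This is a case-control study: participants were sampled on outcome status, so risks in the source population cannot be estimated directly — relative risk is not valid here. The odds ratio is the appropriate measure.
OR = (a·d)/(b·c) = (1574 × 356) / (401 × 385) = 560344 / 154385 = 3.62952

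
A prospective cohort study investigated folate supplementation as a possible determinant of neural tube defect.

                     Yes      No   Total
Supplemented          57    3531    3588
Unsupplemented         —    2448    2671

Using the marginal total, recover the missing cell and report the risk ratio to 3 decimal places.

0.190

The missing cell is in the unexposed row: 2671 − 2448 = 223.
So a = 57, b = 3531, c = 223, d = 2448.
RR = [a/(a+b)] / [c/(c+d)] = (57/3588) / (223/2671) = 0.01589/0.08349 = 0.19028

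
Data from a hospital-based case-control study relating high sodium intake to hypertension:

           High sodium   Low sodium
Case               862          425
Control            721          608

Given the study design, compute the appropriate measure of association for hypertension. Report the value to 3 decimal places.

1.710

Reading the table with exposure as columns: a = 862 (High sodium, case), b = 721 (High sodium, non-case), c = 425 (Low sodium, case), d = 608.
This is a hospital-based case-control study: participants were sampled on outcome status, so risks in the source population cannot be estimated directly — relative risk is not valid here. The odds ratio is the appropriate measure.
OR = (a·d)/(b·c) = (862 × 608) / (721 × 425) = 524096 / 306425 = 1.71036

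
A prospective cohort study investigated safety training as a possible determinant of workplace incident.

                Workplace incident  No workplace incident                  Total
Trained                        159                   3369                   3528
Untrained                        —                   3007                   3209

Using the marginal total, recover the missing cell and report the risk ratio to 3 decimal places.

0.716

The missing cell is in the unexposed row: 3209 − 3007 = 202.
So a = 159, b = 3369, c = 202, d = 3007.
RR = [a/(a+b)] / [c/(c+d)] = (159/3528) / (202/3209) = 0.04507/0.06295 = 0.71596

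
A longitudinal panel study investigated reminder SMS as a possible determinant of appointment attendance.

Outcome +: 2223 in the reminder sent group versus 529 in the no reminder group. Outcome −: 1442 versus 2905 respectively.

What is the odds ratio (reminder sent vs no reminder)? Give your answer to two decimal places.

8.47

From the description: a = 2223, b = 1442, c = 529, d = 2905.
OR = (a·d)/(b·c) = (2223 × 2905) / (1442 × 529) = 6457815 / 762818 = 8.46573
The odds of appointment attendance are about 8.47 times as high in the reminder sent group.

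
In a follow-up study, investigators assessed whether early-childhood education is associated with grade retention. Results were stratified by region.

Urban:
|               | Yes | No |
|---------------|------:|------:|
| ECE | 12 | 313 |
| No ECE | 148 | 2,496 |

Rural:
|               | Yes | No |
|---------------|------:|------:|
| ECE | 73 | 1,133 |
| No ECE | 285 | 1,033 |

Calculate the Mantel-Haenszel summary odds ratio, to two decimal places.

OR_MH = Σ(aᵢdᵢ/nᵢ) / Σ(bᵢcᵢ/nᵢ), where nᵢ is the stratum total.
Stratum 1 (Urban): n = 2969; a·d/n = 12·2496/2969 = 10.0882; b·c/n = 313·148/2969 = 15.6026
Stratum 2 (Rural): n = 2524; a·d/n = 73·1033/2524 = 29.8768; b·c/n = 1133·285/2524 = 127.9338
OR_MH = (10.0882 + 29.8768) / (15.6026 + 127.9338) = 39.9650 / 143.5364 = 0.27843

0.28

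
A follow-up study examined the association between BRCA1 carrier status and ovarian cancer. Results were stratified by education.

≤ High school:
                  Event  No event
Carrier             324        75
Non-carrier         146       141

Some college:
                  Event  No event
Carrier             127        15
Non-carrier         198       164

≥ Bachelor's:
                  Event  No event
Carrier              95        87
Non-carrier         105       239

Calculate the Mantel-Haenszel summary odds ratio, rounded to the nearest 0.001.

3.852

OR_MH = Σ(aᵢdᵢ/nᵢ) / Σ(bᵢcᵢ/nᵢ), where nᵢ is the stratum total.
Stratum 1 (≤ High school): n = 686; a·d/n = 324·141/686 = 66.5948; b·c/n = 75·146/686 = 15.9621
Stratum 2 (Some college): n = 504; a·d/n = 127·164/504 = 41.3254; b·c/n = 15·198/504 = 5.8929
Stratum 3 (≥ Bachelor's): n = 526; a·d/n = 95·239/526 = 43.1654; b·c/n = 87·105/526 = 17.3669
OR_MH = (66.5948 + 41.3254 + 43.1654) / (15.9621 + 5.8929 + 17.3669) = 151.0855 / 39.2219 = 3.85207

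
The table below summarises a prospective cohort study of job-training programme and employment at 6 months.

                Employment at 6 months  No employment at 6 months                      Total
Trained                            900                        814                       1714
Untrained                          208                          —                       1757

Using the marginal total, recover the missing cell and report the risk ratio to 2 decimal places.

The missing cell is in the unexposed row: 1757 − 208 = 1549.
So a = 900, b = 814, c = 208, d = 1549.
RR = [a/(a+b)] / [c/(c+d)] = (900/1714) / (208/1757) = 0.52509/0.11838 = 4.43547

4.44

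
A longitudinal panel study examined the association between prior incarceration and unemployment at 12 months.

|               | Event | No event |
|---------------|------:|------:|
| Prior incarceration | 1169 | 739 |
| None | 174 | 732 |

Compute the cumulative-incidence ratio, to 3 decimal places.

3.190

Cells: a = 1169, b = 739, c = 174, d = 732.
Risk in exposed = 1169/1908 = 0.61268; risk in unexposed = 174/906 = 0.19205.
RR = 0.61268 / 0.19205 = 3.19018
The risk among the exposed is 3.19 times that among the unexposed.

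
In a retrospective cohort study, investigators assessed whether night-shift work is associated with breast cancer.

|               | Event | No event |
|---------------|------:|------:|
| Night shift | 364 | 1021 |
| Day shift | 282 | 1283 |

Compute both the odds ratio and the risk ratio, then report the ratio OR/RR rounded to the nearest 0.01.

Cells: a = 364, b = 1021, c = 282, d = 1283.
OR = (364·1283)/(1021·282) = 467012/287922 = 1.62201
Risk in exposed = 364/1385 = 0.26282; risk in unexposed = 282/1565 = 0.18019; RR = 1.45853
OR/RR = 1.62201 / 1.45853 = 1.11208
The outcome is not rare, so the OR lies further from 1 than the RR.

1.11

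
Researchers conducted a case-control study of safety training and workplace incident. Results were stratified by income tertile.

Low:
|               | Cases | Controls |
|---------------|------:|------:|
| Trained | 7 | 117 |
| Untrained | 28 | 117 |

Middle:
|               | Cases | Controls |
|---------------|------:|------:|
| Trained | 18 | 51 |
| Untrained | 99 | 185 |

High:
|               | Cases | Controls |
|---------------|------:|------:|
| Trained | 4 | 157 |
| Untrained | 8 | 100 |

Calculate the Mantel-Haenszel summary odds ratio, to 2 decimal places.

OR_MH = Σ(aᵢdᵢ/nᵢ) / Σ(bᵢcᵢ/nᵢ), where nᵢ is the stratum total.
Stratum 1 (Low): n = 269; a·d/n = 7·117/269 = 3.0446; b·c/n = 117·28/269 = 12.1784
Stratum 2 (Middle): n = 353; a·d/n = 18·185/353 = 9.4334; b·c/n = 51·99/353 = 14.3031
Stratum 3 (High): n = 269; a·d/n = 4·100/269 = 1.4870; b·c/n = 157·8/269 = 4.6691
OR_MH = (3.0446 + 9.4334 + 1.4870) / (12.1784 + 14.3031 + 4.6691) = 13.9650 / 31.1507 = 0.44831

0.45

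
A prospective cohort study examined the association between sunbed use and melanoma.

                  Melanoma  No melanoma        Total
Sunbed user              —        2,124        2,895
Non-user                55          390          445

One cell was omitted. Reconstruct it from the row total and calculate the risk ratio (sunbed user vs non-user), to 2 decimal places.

2.15

The missing cell is in the exposed row: 2895 − 2124 = 771.
So a = 771, b = 2124, c = 55, d = 390.
RR = [a/(a+b)] / [c/(c+d)] = (771/2895) / (55/445) = 0.26632/0.12360 = 2.15478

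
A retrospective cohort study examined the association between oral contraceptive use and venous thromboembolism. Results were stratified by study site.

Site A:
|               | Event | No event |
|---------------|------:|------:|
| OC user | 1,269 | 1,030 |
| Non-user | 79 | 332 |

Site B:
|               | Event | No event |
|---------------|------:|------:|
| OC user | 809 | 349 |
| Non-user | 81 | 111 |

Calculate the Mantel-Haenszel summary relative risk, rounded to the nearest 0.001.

2.253

RR_MH = Σ(aᵢ·n₀ᵢ/nᵢ) / Σ(cᵢ·n₁ᵢ/nᵢ), with n₁ᵢ = aᵢ+bᵢ (exposed), n₀ᵢ = cᵢ+dᵢ (unexposed), nᵢ = n₁ᵢ+n₀ᵢ.
Stratum 1 (Site A): n₁ = 2299, n₀ = 411, n = 2710; a·n₀/n = 1269·411/2710 = 192.4572; c·n₁/n = 79·2299/2710 = 67.0188
Stratum 2 (Site B): n₁ = 1158, n₀ = 192, n = 1350; a·n₀/n = 809·192/1350 = 115.0578; c·n₁/n = 81·1158/1350 = 69.4800
RR_MH = (192.4572 + 115.0578) / (67.0188 + 69.4800) = 307.5150 / 136.4988 = 2.25288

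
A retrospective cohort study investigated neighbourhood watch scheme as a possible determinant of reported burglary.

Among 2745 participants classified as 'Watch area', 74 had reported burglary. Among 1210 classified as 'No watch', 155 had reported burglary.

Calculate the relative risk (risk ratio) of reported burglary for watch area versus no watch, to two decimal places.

0.21

From the description: a = 74, b = 2671, c = 155, d = 1055.
Risk in exposed = 74/2745 = 0.02696; risk in unexposed = 155/1210 = 0.12810.
RR = 0.02696 / 0.12810 = 0.21045
The risk is 79% lower among the exposed than among the unexposed.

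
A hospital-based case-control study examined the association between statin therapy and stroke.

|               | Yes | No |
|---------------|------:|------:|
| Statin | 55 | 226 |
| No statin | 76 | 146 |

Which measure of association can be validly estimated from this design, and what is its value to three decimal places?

Cells: a = 55, b = 226, c = 76, d = 146.
This is a hospital-based case-control study: participants were sampled on outcome status, so risks in the source population cannot be estimated directly — relative risk is not valid here. The odds ratio is the appropriate measure.
OR = (a·d)/(b·c) = (55 × 146) / (226 × 76) = 8030 / 17176 = 0.46751

0.468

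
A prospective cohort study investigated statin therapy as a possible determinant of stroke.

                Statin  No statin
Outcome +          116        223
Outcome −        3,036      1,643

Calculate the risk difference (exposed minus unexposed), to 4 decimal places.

Reading the table with exposure as columns: a = 116 (Statin, case), b = 3036 (Statin, non-case), c = 223 (No statin, case), d = 1643.
Risk in exposed = 116/3152 = 0.036802; risk in unexposed = 223/1866 = 0.119507.
Risk difference = 0.036802 − 0.119507 = -0.082705

-0.0827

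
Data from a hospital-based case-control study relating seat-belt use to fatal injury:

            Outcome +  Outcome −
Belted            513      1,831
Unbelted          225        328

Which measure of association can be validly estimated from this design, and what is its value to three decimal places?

0.408

Cells: a = 513, b = 1831, c = 225, d = 328.
This is a hospital-based case-control study: participants were sampled on outcome status, so risks in the source population cannot be estimated directly — relative risk is not valid here. The odds ratio is the appropriate measure.
OR = (a·d)/(b·c) = (513 × 328) / (1831 × 225) = 168264 / 411975 = 0.40843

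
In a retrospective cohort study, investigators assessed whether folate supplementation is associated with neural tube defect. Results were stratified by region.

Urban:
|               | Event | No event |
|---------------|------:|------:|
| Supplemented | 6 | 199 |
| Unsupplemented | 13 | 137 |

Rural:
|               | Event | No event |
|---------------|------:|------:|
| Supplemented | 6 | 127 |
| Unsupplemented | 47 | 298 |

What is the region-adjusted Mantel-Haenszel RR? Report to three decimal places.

RR_MH = Σ(aᵢ·n₀ᵢ/nᵢ) / Σ(cᵢ·n₁ᵢ/nᵢ), with n₁ᵢ = aᵢ+bᵢ (exposed), n₀ᵢ = cᵢ+dᵢ (unexposed), nᵢ = n₁ᵢ+n₀ᵢ.
Stratum 1 (Urban): n₁ = 205, n₀ = 150, n = 355; a·n₀/n = 6·150/355 = 2.5352; c·n₁/n = 13·205/355 = 7.5070
Stratum 2 (Rural): n₁ = 133, n₀ = 345, n = 478; a·n₀/n = 6·345/478 = 4.3305; c·n₁/n = 47·133/478 = 13.0774
RR_MH = (2.5352 + 4.3305) / (7.5070 + 13.0774) = 6.8658 / 20.5844 = 0.33354

0.334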